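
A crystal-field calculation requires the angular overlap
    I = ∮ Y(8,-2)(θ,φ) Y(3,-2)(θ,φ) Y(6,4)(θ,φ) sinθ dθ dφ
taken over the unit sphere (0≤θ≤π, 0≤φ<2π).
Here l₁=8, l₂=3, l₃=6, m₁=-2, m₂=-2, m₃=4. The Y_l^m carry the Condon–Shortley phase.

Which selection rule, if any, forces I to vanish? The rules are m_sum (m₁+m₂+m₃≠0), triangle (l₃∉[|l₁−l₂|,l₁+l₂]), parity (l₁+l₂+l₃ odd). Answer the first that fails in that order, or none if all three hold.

parity

m₁+m₂+m₃ = -2 − 2 + 4 = 0  ✓
triangle: |8−3|=5 ≤ l₃=6 ≤ 8+3=11  ✓
parity: l₁+l₂+l₃ = 17 is odd  ✗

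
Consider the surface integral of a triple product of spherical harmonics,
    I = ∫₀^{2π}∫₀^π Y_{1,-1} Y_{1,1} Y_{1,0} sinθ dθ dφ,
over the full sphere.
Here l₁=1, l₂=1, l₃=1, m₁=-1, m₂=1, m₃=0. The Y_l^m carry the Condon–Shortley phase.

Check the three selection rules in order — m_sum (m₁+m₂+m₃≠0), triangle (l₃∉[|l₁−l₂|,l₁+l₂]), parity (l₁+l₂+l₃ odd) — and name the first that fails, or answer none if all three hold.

parity

m₁+m₂+m₃ = -1 + 1 + 0 = 0  ✓
triangle: |1−1|=0 ≤ l₃=1 ≤ 1+1=2  ✓
parity: l₁+l₂+l₃ = 3 is odd  ✗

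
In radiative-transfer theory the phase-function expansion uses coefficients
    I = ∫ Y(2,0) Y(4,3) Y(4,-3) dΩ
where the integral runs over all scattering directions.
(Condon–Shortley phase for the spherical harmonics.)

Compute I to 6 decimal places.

m-sum 0 ✓  L=10 even ✓  2≤4≤6 ✓
Π(2lᵢ+1) = 5×9×9 = 405
triangle coeff Δ(2,4,4) = 1/13860
Σ_t [0,2]: t=0:+1/192 t=1:−1/36 t=2:+1/192 = -5/288
(3j)²=20/693 [(2 4 4; 0 0 0)], sign=-1
Σ_t [1,2]: t=1:−1/720 t=2:+1/480 = 1/1440
(3j)²=7/1980 [(2 4 4; 0 3 -3)], sign=-1
⇒ 4πI² = 5/121
I = (+1)√(5/121/(4π)) = 0.05734392

0.057344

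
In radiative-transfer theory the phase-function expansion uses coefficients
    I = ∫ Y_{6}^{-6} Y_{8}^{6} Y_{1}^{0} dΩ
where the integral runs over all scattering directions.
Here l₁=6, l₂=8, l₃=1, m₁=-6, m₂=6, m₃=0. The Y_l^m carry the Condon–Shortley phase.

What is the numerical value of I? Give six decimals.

0.000000

triangle: need 2≤l₃≤14, have 1; I=0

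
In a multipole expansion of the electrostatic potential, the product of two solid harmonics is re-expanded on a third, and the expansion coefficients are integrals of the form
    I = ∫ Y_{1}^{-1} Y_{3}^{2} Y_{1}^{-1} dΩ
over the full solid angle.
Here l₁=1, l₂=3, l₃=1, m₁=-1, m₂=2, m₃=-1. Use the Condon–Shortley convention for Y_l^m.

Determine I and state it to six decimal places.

l₃=1 ∉ [2,4] — triangle fails ⇒ I = 0

0.000000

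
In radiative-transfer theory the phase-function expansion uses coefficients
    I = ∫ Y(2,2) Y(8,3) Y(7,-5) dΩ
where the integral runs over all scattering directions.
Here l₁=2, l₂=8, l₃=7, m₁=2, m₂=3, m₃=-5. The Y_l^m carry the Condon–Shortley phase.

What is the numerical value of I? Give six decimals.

0.000000

Σlᵢ=17 odd — θ-integrand is odd under cosθ→−cosθ; I=0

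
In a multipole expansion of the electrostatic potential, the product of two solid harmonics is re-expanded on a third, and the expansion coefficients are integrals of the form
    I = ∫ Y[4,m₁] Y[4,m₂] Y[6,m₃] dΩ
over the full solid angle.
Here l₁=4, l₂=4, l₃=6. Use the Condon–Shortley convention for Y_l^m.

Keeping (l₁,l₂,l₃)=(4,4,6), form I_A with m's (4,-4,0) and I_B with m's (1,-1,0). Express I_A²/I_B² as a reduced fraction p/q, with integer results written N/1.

Same 4,4,6: normalisation and zero-m 3j drop out of the ratio.
A: Δ: 2! 6! 6! / 15! → 1/1261260; sum: t=0:+1/1036800 = 1/1036800; 3j²(4 4 6; 4 -4 0) = Δ·Π!·Σ² = 4/6435  (sign +1)
B: Δ: 2! 6! 6! / 15! → 1/1261260; sum: t=0:+1/2592 t=1:−1/2304 t=2:+1/28800 = -7/518400; 3j²(4 4 6; 1 -1 0) = Δ·Π!·Σ² = 1/25740  (sign -1)
I_A²/I_B² = (4/6435)/(1/25740) = 16/1

16/1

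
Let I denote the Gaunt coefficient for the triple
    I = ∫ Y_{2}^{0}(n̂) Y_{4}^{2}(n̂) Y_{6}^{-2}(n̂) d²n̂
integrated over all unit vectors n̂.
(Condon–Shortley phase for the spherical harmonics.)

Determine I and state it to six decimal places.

0.206144

Checks pass: Σm=0; 12 even; l₃=6∈[2,6].
(2·2+1)(2·4+1)(2·6+1) = 585
Δ: 0! 4! 8! / 13! → 1/6435
sum: t=0:+1/2304 = 1/2304
3j²(2 4 6; 0 0 0) = Δ·Π!·Σ² = 5/143  (sign +1)
sum: t=0:+1/5760 = 1/5760
3j²(2 4 6; 0 2 -2) = Δ·Π!·Σ² = 56/2145  (sign +1)
combine: 4πI² = 585·5/143·56/2145 = 840/1573
take √, sign +1: I = 0.20614383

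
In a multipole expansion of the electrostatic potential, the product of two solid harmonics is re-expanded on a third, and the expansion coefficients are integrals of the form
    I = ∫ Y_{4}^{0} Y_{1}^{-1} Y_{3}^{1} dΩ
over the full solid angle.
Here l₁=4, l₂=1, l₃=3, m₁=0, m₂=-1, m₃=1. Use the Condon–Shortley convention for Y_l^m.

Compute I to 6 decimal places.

0.150786

Checks pass: Σm=0; 8 even; l₃=3∈[3,5].
(2·4+1)(2·1+1)(2·3+1) = 189
Δ: 2! 6! 0! / 9! → 1/252
sum: t=1:−1/36 = -1/36
3j²(4 1 3; 0 0 0) = Δ·Π!·Σ² = 4/63  (sign +1)
sum: t=0:+1/96 = 1/96
3j²(4 1 3; 0 -1 1) = Δ·Π!·Σ² = 1/42  (sign +1)
combine: 4πI² = 189·4/63·1/42 = 2/7
take √, sign +1: I = 0.15078601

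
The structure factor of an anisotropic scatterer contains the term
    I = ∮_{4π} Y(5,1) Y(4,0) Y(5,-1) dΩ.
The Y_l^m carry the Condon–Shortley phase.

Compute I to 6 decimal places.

Checks pass: Σm=0; 14 even; l₃=5∈[1,9].
(2·5+1)(2·4+1)(2·5+1) = 1089
Δ: 4! 6! 4! / 15! → 1/3153150
sum: t=0:+1/69120 t=1:−1/1728 t=2:+1/576 t=3:−1/1728 t=4:+1/69120 = 7/11520
3j²(5 4 5; 0 0 0) = Δ·Π!·Σ² = 2/143  (sign -1)
sum: t=0:+1/27648 t=1:−1/1296 t=2:+1/768 t=3:−1/4320 t=4:+1/414720 = 7/20736
3j²(5 4 5; 1 0 -1) = Δ·Π!·Σ² = 8/1287  (sign +1)
combine: 4πI² = 1089·2/143·8/1287 = 16/169
take √, sign -1: I = -0.08679840

-0.086798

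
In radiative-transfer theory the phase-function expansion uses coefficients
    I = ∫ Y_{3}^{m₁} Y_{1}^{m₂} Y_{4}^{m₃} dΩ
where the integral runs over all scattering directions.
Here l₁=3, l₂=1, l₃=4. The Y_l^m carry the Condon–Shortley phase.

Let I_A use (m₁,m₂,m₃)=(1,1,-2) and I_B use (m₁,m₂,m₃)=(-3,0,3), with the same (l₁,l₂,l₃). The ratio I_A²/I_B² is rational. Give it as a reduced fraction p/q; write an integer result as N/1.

15/7

Shared (l₁,l₂,l₃)=(3,1,4): N and (l;000)² cancel in I_A²/I_B².
A: Δ = 0!·6!·2!/9! = 1/252; Racah Σ t=0..0: t=0:+1/96 = 1/96; ⇒ 3j(3 1 4; 1 1 -2)² = 5/84, sgn +1
B: Δ = 0!·6!·2!/9! = 1/252; Racah Σ t=0..0: t=0:+1/720 = 1/720; ⇒ 3j(3 1 4; -3 0 3)² = 1/36, sgn -1
I_A²/I_B² = (5/84)/(1/36) = 15/7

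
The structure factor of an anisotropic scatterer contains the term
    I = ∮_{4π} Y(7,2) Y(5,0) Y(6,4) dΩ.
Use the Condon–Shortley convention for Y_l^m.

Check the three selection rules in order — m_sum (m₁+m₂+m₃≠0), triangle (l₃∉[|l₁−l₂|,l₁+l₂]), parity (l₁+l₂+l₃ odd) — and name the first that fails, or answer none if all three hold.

m_sum

Σmᵢ = 6  ✗
l₃∈[|l₁−l₂|,l₁+l₂]=[2,12], have l₃=6
Σlᵢ = 18 ⇒ even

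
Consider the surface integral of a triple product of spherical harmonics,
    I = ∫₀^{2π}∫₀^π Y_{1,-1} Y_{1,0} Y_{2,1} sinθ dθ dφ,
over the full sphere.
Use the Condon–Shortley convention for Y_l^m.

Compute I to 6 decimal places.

-0.218510

m-sum 0 ✓  L=4 even ✓  0≤2≤2 ✓
Π(2lᵢ+1) = 3×3×5 = 45
triangle coeff Δ(1,1,2) = 1/30
Σ_t [0,0]: t=0:+1/1 = 1/1
(3j)²=2/15 [(1 1 2; 0 0 0)], sign=+1
Σ_t [0,0]: t=0:+1/2 = 1/2
(3j)²=1/10 [(1 1 2; -1 0 1)], sign=-1
⇒ 4πI² = 3/5
I = (-1)√(3/5/(4π)) = -0.21850969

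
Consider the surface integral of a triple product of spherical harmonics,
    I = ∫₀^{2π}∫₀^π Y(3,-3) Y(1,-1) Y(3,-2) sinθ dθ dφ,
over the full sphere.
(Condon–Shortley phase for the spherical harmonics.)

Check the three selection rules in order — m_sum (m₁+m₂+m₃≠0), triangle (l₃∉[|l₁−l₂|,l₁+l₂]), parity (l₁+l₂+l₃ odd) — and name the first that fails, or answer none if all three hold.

Σmᵢ = -6  ✗
l₃∈[|l₁−l₂|,l₁+l₂]=[2,4], have l₃=3
Σlᵢ = 7 ⇒ odd

m_sum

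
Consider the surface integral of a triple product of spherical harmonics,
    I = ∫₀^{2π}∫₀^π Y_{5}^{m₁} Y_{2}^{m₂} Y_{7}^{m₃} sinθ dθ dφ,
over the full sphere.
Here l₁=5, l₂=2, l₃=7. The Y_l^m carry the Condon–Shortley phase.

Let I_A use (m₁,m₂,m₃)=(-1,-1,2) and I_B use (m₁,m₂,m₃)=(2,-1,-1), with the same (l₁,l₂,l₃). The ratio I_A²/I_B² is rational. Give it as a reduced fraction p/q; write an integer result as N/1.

l's match ⇒ only the (l;m) 3-j factors differ between A and B.
A: triangle coeff Δ(5,2,7) = 1/15015; Σ_t [0,0]: t=0:+1/103680 = 1/103680; (3j)²=4/143 [(5 2 7; -1 -1 2)], sign=-1
B: triangle coeff Δ(5,2,7) = 1/15015; Σ_t [0,0]: t=0:+1/181440 = 1/181440; (3j)²=32/3003 [(5 2 7; 2 -1 -1)], sign=+1
I_A²/I_B² = (4/143)/(32/3003) = 21/8

21/8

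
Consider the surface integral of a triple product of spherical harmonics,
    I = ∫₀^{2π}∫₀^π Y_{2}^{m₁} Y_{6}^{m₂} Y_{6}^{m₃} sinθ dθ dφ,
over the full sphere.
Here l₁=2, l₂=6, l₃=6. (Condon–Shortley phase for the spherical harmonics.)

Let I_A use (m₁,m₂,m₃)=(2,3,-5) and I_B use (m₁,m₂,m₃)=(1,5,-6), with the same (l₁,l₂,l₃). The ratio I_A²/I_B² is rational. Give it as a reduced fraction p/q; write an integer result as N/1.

5/11

l's match ⇒ only the (l;m) 3-j factors differ between A and B.
A: triangle coeff Δ(2,6,6) = 1/90090; Σ_t [0,0]: t=0:+1/1451520 = 1/1451520; (3j)²=1/91 [(2 6 6; 2 3 -5)], sign=-1
B: triangle coeff Δ(2,6,6) = 1/90090; Σ_t [1,1]: t=1:−1/7257600 = -1/7257600; (3j)²=11/455 [(2 6 6; 1 5 -6)], sign=-1
I_A²/I_B² = (1/91)/(11/455) = 5/11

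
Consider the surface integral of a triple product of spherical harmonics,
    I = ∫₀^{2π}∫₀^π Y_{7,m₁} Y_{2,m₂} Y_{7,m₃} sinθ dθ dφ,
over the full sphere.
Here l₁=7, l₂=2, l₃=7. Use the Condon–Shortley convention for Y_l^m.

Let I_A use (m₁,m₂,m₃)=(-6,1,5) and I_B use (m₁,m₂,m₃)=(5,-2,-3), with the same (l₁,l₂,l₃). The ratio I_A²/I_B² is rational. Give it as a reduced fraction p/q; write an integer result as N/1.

143/72

Same 7,2,7: normalisation and zero-m 3j drop out of the ratio.
A: Δ: 2! 12! 2! / 17! → 1/185640; sum: t=1:−1/958003200 t=2:+1/79833600 = 1/87091200; 3j²(7 2 7; -6 1 5) = Δ·Π!·Σ² = 121/4760  (sign +1)
B: Δ: 2! 12! 2! / 17! → 1/185640; sum: t=0:+1/29030400 = 1/29030400; 3j²(7 2 7; 5 -2 -3) = Δ·Π!·Σ² = 99/7735  (sign +1)
I_A²/I_B² = (121/4760)/(99/7735) = 143/72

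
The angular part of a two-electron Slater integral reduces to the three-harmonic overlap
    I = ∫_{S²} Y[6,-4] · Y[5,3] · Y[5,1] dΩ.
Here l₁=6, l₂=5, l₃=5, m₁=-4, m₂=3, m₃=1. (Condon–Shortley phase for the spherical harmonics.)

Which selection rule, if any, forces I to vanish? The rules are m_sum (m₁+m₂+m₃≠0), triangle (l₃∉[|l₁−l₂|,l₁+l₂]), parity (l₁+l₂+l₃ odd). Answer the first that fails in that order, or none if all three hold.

Σmᵢ = 0  ✓
l₃∈[|l₁−l₂|,l₁+l₂]=[1,11], have l₃=5  ✓
Σlᵢ = 16 ⇒ even  ✓

none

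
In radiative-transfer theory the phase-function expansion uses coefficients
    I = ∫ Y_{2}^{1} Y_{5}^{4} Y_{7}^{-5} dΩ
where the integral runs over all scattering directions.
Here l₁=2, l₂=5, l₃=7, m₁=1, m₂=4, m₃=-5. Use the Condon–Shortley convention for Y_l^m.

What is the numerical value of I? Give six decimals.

Checks pass: Σm=0; 14 even; l₃=7∈[3,7].
(2·2+1)(2·5+1)(2·7+1) = 825
Δ: 0! 4! 10! / 15! → 1/15015
sum: t=0:+1/57600 = 1/57600
3j²(2 5 7; 0 0 0) = Δ·Π!·Σ² = 21/715  (sign -1)
sum: t=0:+1/2177280 = 1/2177280
3j²(2 5 7; 1 4 -5) = Δ·Π!·Σ² = 8/273  (sign +1)
combine: 4πI² = 825·21/715·8/273 = 120/169
take √, sign -1: I = -0.23770720

-0.237707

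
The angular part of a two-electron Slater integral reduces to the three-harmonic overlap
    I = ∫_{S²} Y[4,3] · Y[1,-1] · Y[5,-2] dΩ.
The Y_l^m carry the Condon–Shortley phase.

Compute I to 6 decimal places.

Checks pass: Σm=0; 10 even; l₃=5∈[3,5].
(2·4+1)(2·1+1)(2·5+1) = 297
Δ: 0! 8! 2! / 11! → 1/495
sum: t=0:+1/576 = 1/576
3j²(4 1 5; 0 0 0) = Δ·Π!·Σ² = 5/99  (sign -1)
sum: t=0:+1/10080 = 1/10080
3j²(4 1 5; 3 -1 -2) = Δ·Π!·Σ² = 1/165  (sign -1)
combine: 4πI² = 297·5/99·1/165 = 1/11
take √, sign +1: I = 0.08505478

0.085055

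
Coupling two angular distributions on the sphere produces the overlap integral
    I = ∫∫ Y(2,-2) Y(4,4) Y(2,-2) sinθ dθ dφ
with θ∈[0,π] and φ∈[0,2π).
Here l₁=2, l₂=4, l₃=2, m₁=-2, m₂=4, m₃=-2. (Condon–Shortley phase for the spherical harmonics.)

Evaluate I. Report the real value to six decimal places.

m-sum 0 ✓  L=8 even ✓  2≤2≤6 ✓
Π(2lᵢ+1) = 5×9×5 = 225
triangle coeff Δ(2,4,2) = 1/630
Σ_t [2,2]: t=2:+1/16 = 1/16
(3j)²=2/35 [(2 4 2; 0 0 0)], sign=+1
Σ_t [4,4]: t=4:+1/576 = 1/576
(3j)²=1/9 [(2 4 2; -2 4 -2)], sign=+1
⇒ 4πI² = 10/7
I = (+1)√(10/7/(4π)) = 0.33716777

0.337168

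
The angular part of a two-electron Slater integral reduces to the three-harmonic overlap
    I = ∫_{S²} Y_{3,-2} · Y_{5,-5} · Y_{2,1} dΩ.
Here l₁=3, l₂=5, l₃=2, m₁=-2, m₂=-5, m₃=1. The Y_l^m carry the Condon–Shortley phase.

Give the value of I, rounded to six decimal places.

0.000000

m-sum = -2 − 5 + 1 = -6 ≠ 0 ⇒ I = 0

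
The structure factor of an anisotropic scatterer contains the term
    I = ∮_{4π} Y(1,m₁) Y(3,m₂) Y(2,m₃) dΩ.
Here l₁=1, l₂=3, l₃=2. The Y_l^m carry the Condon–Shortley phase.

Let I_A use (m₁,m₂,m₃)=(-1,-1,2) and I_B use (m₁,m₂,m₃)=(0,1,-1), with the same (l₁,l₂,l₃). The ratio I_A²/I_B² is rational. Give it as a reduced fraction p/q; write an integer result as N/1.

Same 1,3,2: normalisation and zero-m 3j drop out of the ratio.
A: Δ: 2! 0! 4! / 7! → 1/105; sum: t=2:+1/48 = 1/48; 3j²(1 3 2; -1 -1 2) = Δ·Π!·Σ² = 1/105  (sign +1)
B: Δ: 2! 0! 4! / 7! → 1/105; sum: t=1:−1/6 = -1/6; 3j²(1 3 2; 0 1 -1) = Δ·Π!·Σ² = 8/105  (sign +1)
I_A²/I_B² = (1/105)/(8/105) = 1/8

1/8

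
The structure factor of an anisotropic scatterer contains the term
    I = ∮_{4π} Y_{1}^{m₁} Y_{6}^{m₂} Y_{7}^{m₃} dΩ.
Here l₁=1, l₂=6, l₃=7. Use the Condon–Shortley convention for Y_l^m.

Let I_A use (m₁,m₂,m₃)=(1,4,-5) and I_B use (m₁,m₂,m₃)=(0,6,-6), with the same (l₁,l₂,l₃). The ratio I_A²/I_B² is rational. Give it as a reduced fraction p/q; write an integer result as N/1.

Same 1,6,7: normalisation and zero-m 3j drop out of the ratio.
A: Δ: 0! 2! 12! / 15! → 1/1365; sum: t=0:+1/14515200 = 1/14515200; 3j²(1 6 7; 1 4 -5) = Δ·Π!·Σ² = 22/455  (sign +1)
B: Δ: 0! 2! 12! / 15! → 1/1365; sum: t=0:+1/479001600 = 1/479001600; 3j²(1 6 7; 0 6 -6) = Δ·Π!·Σ² = 1/105  (sign -1)
I_A²/I_B² = (22/455)/(1/105) = 66/13

66/13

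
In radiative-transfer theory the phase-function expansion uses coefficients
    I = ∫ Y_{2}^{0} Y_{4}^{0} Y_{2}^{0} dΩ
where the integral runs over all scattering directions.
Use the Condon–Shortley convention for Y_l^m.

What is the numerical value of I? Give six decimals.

m-sum 0 ✓  L=8 even ✓  2≤2≤6 ✓
Π(2lᵢ+1) = 5×9×5 = 225
triangle coeff Δ(2,4,2) = 1/630
Σ_t [2,2]: t=2:+1/16 = 1/16
(3j)²=2/35 [(2 4 2; 0 0 0)], sign=+1
(m-triple is (0,0,0) — same symbol as above.)
⇒ 4πI² = 36/49
I = (+1)√(36/49/(4π)) = 0.24179554

0.241796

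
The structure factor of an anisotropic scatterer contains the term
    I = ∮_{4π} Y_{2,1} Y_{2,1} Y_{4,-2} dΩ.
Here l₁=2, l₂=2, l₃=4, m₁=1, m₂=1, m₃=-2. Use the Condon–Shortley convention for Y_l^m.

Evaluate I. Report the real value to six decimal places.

0.254875

Rules hold: Σm=0, L=8 even, 0≤4≤4.
N = 5·5·9 = 225
Δ = 0!·4!·4!/9! = 1/630
Racah Σ t=0..0: t=0:+1/16 = 1/16
⇒ 3j(2 2 4; 0 0 0)² = 2/35, sgn +1
Racah Σ t=0..0: t=0:+1/36 = 1/36
⇒ 3j(2 2 4; 1 1 -2)² = 4/63, sgn +1
4πI² = N·(3j₀)²·(3jₘ)² = 40/49
I = +1·√(0.816327/4π) = 0.25487487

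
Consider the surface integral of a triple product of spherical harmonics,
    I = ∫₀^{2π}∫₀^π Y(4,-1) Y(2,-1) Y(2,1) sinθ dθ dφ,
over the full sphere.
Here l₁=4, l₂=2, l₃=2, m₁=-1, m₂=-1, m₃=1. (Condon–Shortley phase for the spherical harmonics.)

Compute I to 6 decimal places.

0.000000

Σmᵢ = -1 ≠ 0, so the φ-integral vanishes; I = 0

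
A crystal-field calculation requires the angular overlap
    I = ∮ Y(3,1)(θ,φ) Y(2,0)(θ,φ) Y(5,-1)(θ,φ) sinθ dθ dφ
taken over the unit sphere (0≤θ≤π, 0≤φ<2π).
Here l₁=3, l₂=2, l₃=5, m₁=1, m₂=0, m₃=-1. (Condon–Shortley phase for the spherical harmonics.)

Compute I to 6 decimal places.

-0.227318

Rules hold: Σm=0, L=10 even, 1≤5≤5.
N = 7·5·11 = 385
Δ = 0!·6!·4!/11! = 1/2310
Racah Σ t=0..0: t=0:+1/144 = 1/144
⇒ 3j(3 2 5; 0 0 0)² = 10/231, sgn -1
Racah Σ t=0..0: t=0:+1/192 = 1/192
⇒ 3j(3 2 5; 1 0 -1)² = 3/77, sgn +1
4πI² = N·(3j₀)²·(3jₘ)² = 50/77
I = -1·√(0.649351/4π) = -0.22731846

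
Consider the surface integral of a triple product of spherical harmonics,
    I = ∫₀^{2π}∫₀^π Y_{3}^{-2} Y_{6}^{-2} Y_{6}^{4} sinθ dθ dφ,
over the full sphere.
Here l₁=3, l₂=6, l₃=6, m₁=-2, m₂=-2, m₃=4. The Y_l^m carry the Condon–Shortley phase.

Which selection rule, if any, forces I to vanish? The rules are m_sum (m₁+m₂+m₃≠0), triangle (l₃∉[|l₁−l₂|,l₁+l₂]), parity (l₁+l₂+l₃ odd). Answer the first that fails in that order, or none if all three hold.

Σmᵢ = 0  ✓
l₃∈[|l₁−l₂|,l₁+l₂]=[3,9], have l₃=6  ✓
Σlᵢ = 15 ⇒ odd  ✗

parity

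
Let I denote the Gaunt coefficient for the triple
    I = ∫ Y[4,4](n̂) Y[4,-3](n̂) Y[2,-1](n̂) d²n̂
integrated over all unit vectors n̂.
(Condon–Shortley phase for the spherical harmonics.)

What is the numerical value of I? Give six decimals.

m-sum 0 ✓  L=10 even ✓  0≤2≤8 ✓
Π(2lᵢ+1) = 9×9×5 = 405
triangle coeff Δ(4,4,2) = 1/13860
Σ_t [2,4]: t=2:+1/192 t=3:−1/36 t=4:+1/192 = -5/288
(3j)²=20/693 [(4 4 2; 0 0 0)], sign=-1
Σ_t [0,0]: t=0:+1/1440 = 1/1440
(3j)²=7/165 [(4 4 2; 4 -3 -1)], sign=-1
⇒ 4πI² = 60/121
I = (+1)√(60/121/(4π)) = 0.19864517

0.198645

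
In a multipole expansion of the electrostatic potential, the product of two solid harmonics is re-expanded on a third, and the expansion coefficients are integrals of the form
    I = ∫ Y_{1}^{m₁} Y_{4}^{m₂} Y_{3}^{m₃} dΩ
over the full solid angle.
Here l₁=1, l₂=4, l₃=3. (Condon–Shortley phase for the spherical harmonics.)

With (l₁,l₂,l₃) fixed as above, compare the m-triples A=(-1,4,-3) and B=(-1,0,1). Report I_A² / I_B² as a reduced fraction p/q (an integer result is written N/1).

14/3

l's match ⇒ only the (l;m) 3-j factors differ between A and B.
A: triangle coeff Δ(1,4,3) = 1/252; Σ_t [2,2]: t=2:+1/1440 = 1/1440; (3j)²=1/9 [(1 4 3; -1 4 -3)], sign=+1
B: triangle coeff Δ(1,4,3) = 1/252; Σ_t [2,2]: t=2:+1/96 = 1/96; (3j)²=1/42 [(1 4 3; -1 0 1)], sign=+1
I_A²/I_B² = (1/9)/(1/42) = 14/3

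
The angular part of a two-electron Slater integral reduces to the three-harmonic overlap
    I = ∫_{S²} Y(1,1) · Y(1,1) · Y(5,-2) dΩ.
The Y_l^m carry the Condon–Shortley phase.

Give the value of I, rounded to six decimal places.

|1−1|≤5≤1+1 violated ⇒ I = 0

0.000000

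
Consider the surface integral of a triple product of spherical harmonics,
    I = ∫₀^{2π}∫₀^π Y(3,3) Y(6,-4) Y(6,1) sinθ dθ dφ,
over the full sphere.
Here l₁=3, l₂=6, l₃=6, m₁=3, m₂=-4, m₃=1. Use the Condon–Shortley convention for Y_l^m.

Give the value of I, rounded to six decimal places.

0.000000

L=15 odd ⇒ parity kills the (l;000) factor ⇒ I = 0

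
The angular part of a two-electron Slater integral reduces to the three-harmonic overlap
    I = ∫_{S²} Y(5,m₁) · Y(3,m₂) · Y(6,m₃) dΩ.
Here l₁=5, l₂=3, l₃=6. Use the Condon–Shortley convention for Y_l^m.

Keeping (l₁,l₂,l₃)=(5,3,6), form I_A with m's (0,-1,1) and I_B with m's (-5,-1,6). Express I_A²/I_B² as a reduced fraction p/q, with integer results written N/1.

Shared (l₁,l₂,l₃)=(5,3,6): N and (l;000)² cancel in I_A²/I_B².
A: Δ = 2!·8!·4!/15! = 1/675675; Racah Σ t=0..2: t=0:+1/5760 t=1:−1/3456 t=2:+1/34560 = -1/11520; ⇒ 3j(5 3 6; 0 -1 1)² = 2/429, sgn +1
B: Δ = 2!·8!·4!/15! = 1/675675; Racah Σ t=2..2: t=2:+1/1935360 = 1/1935360; ⇒ 3j(5 3 6; -5 -1 6)² = 3/91, sgn +1
I_A²/I_B² = (2/429)/(3/91) = 14/99

14/99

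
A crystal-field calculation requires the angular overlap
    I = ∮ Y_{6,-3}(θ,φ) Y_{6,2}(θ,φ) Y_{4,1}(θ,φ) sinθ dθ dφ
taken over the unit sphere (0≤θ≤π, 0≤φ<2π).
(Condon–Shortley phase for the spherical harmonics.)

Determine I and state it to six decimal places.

-0.131554

m-sum 0 ✓  L=16 even ✓  0≤4≤12 ✓
Π(2lᵢ+1) = 13×13×9 = 1521
triangle coeff Δ(6,6,4) = 1/15315300
Σ_t [2,6]: t=2:+1/829440 t=3:−1/25920 t=4:+1/9216 t=5:−1/25920 t=6:+1/829440 = 7/207360
(3j)²=28/2431 [(6 6 4; 0 0 0)], sign=+1
Σ_t [5,8]: t=5:−1/103680 t=6:+1/34560 t=7:−1/120960 t=8:+1/5806080 = 13/1161216
(3j)²=65/5236 [(6 6 4; -3 2 1)], sign=-1
⇒ 4πI² = 7605/34969
I = (-1)√(7605/34969/(4π)) = -0.13155370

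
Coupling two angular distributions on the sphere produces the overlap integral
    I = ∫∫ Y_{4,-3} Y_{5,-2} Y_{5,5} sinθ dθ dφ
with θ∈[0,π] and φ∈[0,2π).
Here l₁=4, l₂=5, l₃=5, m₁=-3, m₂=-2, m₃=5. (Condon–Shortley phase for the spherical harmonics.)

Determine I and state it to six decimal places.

Checks pass: Σm=0; 14 even; l₃=5∈[1,9].
(2·4+1)(2·5+1)(2·5+1) = 1089
Δ: 4! 4! 6! / 15! → 1/3153150
sum: t=0:+1/69120 t=1:−1/1728 t=2:+1/576 t=3:−1/1728 t=4:+1/69120 = 7/11520
3j²(4 5 5; 0 0 0) = Δ·Π!·Σ² = 2/143  (sign -1)
sum: t=3:−1/103680 = -1/103680
3j²(4 5 5; -3 -2 5) = Δ·Π!·Σ² = 7/429  (sign -1)
combine: 4πI² = 1089·2/143·7/429 = 42/169
take √, sign +1: I = 0.14062948

0.140629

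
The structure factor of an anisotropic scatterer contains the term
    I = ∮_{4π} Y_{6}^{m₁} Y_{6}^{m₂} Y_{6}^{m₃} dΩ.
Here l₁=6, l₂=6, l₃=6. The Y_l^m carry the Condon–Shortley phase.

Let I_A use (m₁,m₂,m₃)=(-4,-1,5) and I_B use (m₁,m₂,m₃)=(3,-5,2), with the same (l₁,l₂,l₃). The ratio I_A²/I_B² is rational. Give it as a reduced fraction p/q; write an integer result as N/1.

l's match ⇒ only the (l;m) 3-j factors differ between A and B.
A: triangle coeff Δ(6,6,6) = 1/325909584; Σ_t [4,5]: t=4:+1/4147200 t=5:−1/10368000 = 1/6912000; (3j)²=189/16796 [(6 6 6; -4 -1 5)], sign=-1
B: triangle coeff Δ(6,6,6) = 1/325909584; Σ_t [0,1]: t=0:+1/3110400 t=1:−1/4147200 = 1/12441600; (3j)²=7/4199 [(6 6 6; 3 -5 2)], sign=+1
I_A²/I_B² = (189/16796)/(7/4199) = 27/4

27/4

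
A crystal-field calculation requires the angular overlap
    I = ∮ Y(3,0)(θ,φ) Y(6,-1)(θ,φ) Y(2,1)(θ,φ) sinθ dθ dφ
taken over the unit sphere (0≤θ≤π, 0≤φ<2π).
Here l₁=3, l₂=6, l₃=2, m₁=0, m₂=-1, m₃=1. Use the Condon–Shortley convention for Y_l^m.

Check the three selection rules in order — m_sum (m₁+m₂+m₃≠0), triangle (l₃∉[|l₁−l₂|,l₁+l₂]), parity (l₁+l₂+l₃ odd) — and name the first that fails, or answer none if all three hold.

m₁+m₂+m₃ = 0 − 1 + 1 = 0  ✓
triangle: |3−6|=3 ≤ l₃=2 ≤ 3+6=9  ✗
parity: l₁+l₂+l₃ = 11 is odd

triangle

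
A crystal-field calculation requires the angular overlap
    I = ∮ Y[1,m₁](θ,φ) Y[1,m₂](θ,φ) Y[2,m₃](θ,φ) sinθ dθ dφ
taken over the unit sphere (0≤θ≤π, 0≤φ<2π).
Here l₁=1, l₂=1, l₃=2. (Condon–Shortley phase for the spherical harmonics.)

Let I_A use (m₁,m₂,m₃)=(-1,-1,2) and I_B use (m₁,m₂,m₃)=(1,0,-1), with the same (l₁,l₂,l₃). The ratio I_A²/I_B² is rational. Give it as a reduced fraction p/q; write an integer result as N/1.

2/1

Same 1,1,2: normalisation and zero-m 3j drop out of the ratio.
A: Δ: 0! 2! 2! / 5! → 1/30; sum: t=0:+1/4 = 1/4; 3j²(1 1 2; -1 -1 2) = Δ·Π!·Σ² = 1/5  (sign +1)
B: Δ: 0! 2! 2! / 5! → 1/30; sum: t=0:+1/2 = 1/2; 3j²(1 1 2; 1 0 -1) = Δ·Π!·Σ² = 1/10  (sign -1)
I_A²/I_B² = (1/5)/(1/10) = 2/1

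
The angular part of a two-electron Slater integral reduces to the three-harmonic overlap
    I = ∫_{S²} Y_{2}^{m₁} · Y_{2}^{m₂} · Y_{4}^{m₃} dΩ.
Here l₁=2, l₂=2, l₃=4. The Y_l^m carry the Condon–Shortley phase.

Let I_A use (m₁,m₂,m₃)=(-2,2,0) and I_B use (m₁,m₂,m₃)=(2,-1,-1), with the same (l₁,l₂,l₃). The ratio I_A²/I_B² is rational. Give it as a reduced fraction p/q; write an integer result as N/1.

Shared (l₁,l₂,l₃)=(2,2,4): N and (l;000)² cancel in I_A²/I_B².
A: Δ = 0!·4!·4!/9! = 1/630; Racah Σ t=0..0: t=0:+1/576 = 1/576; ⇒ 3j(2 2 4; -2 2 0)² = 1/630, sgn +1
B: Δ = 0!·4!·4!/9! = 1/630; Racah Σ t=0..0: t=0:+1/144 = 1/144; ⇒ 3j(2 2 4; 2 -1 -1)² = 1/126, sgn -1
I_A²/I_B² = (1/630)/(1/126) = 1/5

1/5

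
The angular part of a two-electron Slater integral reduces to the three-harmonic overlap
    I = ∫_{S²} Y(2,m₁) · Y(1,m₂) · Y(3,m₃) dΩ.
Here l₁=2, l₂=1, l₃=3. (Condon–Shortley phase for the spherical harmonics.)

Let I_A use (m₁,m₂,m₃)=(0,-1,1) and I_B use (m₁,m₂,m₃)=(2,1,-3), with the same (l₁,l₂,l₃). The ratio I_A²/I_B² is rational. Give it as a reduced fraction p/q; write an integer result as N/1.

2/5

l's match ⇒ only the (l;m) 3-j factors differ between A and B.
A: triangle coeff Δ(2,1,3) = 1/105; Σ_t [0,0]: t=0:+1/8 = 1/8; (3j)²=2/35 [(2 1 3; 0 -1 1)], sign=+1
B: triangle coeff Δ(2,1,3) = 1/105; Σ_t [0,0]: t=0:+1/48 = 1/48; (3j)²=1/7 [(2 1 3; 2 1 -3)], sign=+1
I_A²/I_B² = (2/35)/(1/7) = 2/5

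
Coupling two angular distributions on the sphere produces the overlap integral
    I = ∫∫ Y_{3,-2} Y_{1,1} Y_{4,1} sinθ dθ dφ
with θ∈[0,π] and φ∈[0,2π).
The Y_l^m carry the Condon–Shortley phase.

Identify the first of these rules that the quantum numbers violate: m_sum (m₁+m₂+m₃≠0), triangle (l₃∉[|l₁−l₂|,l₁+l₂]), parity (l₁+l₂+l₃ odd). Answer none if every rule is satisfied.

azimuthal sum: -2 + 1 + 1 = 0  ✓
2 ≤ 4 ≤ 4 (triangle on l)  ✓
L = 3 + 1 + 4 = 8 (even)  ✓

none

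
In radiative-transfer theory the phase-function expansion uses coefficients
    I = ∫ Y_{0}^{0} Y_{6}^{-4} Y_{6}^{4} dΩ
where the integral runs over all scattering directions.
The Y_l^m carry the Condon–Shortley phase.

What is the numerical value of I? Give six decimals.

m-sum 0 ✓  L=12 even ✓  6≤6≤6 ✓
Π(2lᵢ+1) = 1×13×13 = 169
triangle coeff Δ(0,6,6) = 1/13
Σ_t [0,0]: t=0:+1/518400 = 1/518400
(3j)²=1/13 [(0 6 6; 0 0 0)], sign=+1
Σ_t [0,0]: t=0:+1/7257600 = 1/7257600
(3j)²=1/13 [(0 6 6; 0 -4 4)], sign=+1
⇒ 4πI² = 1/1
I = (+1)√(1/1/(4π)) = 0.28209479

0.282095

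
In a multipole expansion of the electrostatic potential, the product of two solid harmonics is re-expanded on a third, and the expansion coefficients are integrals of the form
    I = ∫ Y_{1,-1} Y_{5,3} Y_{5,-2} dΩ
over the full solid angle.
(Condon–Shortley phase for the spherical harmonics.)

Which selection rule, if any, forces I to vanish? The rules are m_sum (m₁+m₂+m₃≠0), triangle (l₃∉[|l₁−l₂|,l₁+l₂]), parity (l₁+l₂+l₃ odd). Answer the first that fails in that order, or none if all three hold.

Σmᵢ = 0  ✓
l₃∈[|l₁−l₂|,l₁+l₂]=[4,6], have l₃=5  ✓
Σlᵢ = 11 ⇒ odd  ✗

parity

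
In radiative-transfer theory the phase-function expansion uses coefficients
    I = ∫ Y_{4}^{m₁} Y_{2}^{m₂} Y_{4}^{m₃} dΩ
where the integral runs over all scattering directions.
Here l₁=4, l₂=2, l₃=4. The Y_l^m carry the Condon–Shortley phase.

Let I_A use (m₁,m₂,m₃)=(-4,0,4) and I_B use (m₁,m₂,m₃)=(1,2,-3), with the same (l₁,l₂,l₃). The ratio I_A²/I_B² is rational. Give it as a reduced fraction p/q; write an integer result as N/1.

56/27

Shared (l₁,l₂,l₃)=(4,2,4): N and (l;000)² cancel in I_A²/I_B².
A: Δ = 2!·6!·2!/11! = 1/13860; Racah Σ t=2..2: t=2:+1/2880 = 1/2880; ⇒ 3j(4 2 4; -4 0 4)² = 28/495, sgn +1
B: Δ = 2!·6!·2!/11! = 1/13860; Racah Σ t=2..2: t=2:+1/480 = 1/480; ⇒ 3j(4 2 4; 1 2 -3)² = 3/110, sgn -1
I_A²/I_B² = (28/495)/(3/110) = 56/27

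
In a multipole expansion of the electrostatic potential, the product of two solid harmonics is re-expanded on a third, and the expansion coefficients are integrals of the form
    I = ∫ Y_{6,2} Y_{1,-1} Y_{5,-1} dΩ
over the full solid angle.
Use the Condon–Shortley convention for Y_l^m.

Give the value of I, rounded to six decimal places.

Checks pass: Σm=0; 12 even; l₃=5∈[5,7].
(2·6+1)(2·1+1)(2·5+1) = 429
Δ: 2! 10! 0! / 13! → 1/858
sum: t=1:−1/14400 = -1/14400
3j²(6 1 5; 0 0 0) = Δ·Π!·Σ² = 6/143  (sign +1)
sum: t=0:+1/34560 = 1/34560
3j²(6 1 5; 2 -1 -1) = Δ·Π!·Σ² = 14/429  (sign +1)
combine: 4πI² = 429·6/143·14/429 = 84/143
take √, sign +1: I = 0.21620548

0.216205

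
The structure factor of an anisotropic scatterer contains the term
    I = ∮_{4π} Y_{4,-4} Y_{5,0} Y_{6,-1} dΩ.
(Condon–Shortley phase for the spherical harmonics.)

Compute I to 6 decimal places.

0.000000

Σmᵢ = -5 ≠ 0, so the φ-integral vanishes; I = 0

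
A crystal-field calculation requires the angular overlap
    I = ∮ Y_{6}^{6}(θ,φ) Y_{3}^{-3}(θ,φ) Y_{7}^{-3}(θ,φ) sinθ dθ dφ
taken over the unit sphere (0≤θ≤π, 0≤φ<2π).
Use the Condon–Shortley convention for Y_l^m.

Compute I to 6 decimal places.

m-sum 0 ✓  L=16 even ✓  3≤7≤9 ✓
Π(2lᵢ+1) = 13×7×15 = 1365
triangle coeff Δ(6,3,7) = 1/2042040
Σ_t [0,2]: t=0:+1/207360 t=1:−1/57600 t=2:+1/207360 = -1/129600
(3j)²=168/12155 [(6 3 7; 0 0 0)], sign=+1
Σ_t [0,0]: t=0:+1/174182400 = 1/174182400
(3j)²=3/6188 [(6 3 7; 6 -3 -3)], sign=+1
⇒ 4πI² = 378/41327
I = (+1)√(378/41327/(4π)) = 0.02697889

0.026979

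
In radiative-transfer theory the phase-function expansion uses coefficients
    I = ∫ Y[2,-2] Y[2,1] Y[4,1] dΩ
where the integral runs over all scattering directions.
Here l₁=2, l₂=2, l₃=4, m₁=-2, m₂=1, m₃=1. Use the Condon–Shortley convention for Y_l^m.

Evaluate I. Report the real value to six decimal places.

-0.090112

Rules hold: Σm=0, L=8 even, 0≤4≤4.
N = 5·5·9 = 225
Δ = 0!·4!·4!/9! = 1/630
Racah Σ t=0..0: t=0:+1/16 = 1/16
⇒ 3j(2 2 4; 0 0 0)² = 2/35, sgn +1
Racah Σ t=0..0: t=0:+1/144 = 1/144
⇒ 3j(2 2 4; -2 1 1)² = 1/126, sgn -1
4πI² = N·(3j₀)²·(3jₘ)² = 5/49
I = -1·√(0.102041/4π) = -0.09011188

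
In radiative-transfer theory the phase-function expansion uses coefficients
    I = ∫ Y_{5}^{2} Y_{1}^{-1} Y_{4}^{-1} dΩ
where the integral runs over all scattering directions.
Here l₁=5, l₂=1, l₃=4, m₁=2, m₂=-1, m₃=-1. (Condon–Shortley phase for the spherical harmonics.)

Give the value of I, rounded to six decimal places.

0.225034

Checks pass: Σm=0; 10 even; l₃=4∈[4,6].
(2·5+1)(2·1+1)(2·4+1) = 297
Δ: 2! 8! 0! / 11! → 1/495
sum: t=1:−1/576 = -1/576
3j²(5 1 4; 0 0 0) = Δ·Π!·Σ² = 5/99  (sign -1)
sum: t=0:+1/1440 = 1/1440
3j²(5 1 4; 2 -1 -1) = Δ·Π!·Σ² = 7/165  (sign -1)
combine: 4πI² = 297·5/99·7/165 = 7/11
take √, sign +1: I = 0.22503380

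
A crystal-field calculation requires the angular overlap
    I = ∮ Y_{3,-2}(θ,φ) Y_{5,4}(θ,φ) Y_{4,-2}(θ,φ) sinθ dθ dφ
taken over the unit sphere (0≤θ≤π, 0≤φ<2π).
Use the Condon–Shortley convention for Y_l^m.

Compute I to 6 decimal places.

0.143343

Checks pass: Σm=0; 12 even; l₃=4∈[2,8].
(2·3+1)(2·5+1)(2·4+1) = 693
Δ: 4! 2! 6! / 13! → 1/180180
sum: t=1:−1/576 t=2:+1/144 t=3:−1/576 = 1/288
3j²(3 5 4; 0 0 0) = Δ·Π!·Σ² = 20/1001  (sign +1)
sum: t=3:−1/8640 t=4:+1/2880 = 1/4320
3j²(3 5 4; -2 4 -2) = Δ·Π!·Σ² = 8/429  (sign +1)
combine: 4πI² = 693·20/1001·8/429 = 480/1859
take √, sign +1: I = 0.14334284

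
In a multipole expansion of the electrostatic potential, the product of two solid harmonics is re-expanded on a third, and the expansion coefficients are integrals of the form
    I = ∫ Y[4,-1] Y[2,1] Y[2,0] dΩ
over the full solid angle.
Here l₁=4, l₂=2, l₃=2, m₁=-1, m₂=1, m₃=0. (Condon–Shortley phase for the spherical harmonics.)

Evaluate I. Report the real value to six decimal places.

-0.220728

Rules hold: Σm=0, L=8 even, 2≤2≤6.
N = 9·5·5 = 225
Δ = 4!·4!·0!/9! = 1/630
Racah Σ t=2..2: t=2:+1/16 = 1/16
⇒ 3j(4 2 2; 0 0 0)² = 2/35, sgn +1
Racah Σ t=3..3: t=3:−1/24 = -1/24
⇒ 3j(4 2 2; -1 1 0)² = 1/21, sgn -1
4πI² = N·(3j₀)²·(3jₘ)² = 30/49
I = -1·√(0.612245/4π) = -0.22072812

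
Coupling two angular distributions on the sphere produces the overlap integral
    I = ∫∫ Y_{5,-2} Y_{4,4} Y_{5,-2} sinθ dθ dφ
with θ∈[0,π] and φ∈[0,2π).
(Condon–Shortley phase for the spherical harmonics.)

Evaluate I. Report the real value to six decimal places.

m-sum 0 ✓  L=14 even ✓  1≤5≤9 ✓
Π(2lᵢ+1) = 11×9×11 = 1089
triangle coeff Δ(5,4,5) = 1/3153150
Σ_t [0,4]: t=0:+1/69120 t=1:−1/1728 t=2:+1/576 t=3:−1/1728 t=4:+1/69120 = 7/11520
(3j)²=2/143 [(5 4 5; 0 0 0)], sign=-1
Σ_t [4,4]: t=4:+1/20736 = 1/20736
(3j)²=35/1287 [(5 4 5; -2 4 -2)], sign=-1
⇒ 4πI² = 70/169
I = (+1)√(70/169/(4π)) = 0.18155187

0.181552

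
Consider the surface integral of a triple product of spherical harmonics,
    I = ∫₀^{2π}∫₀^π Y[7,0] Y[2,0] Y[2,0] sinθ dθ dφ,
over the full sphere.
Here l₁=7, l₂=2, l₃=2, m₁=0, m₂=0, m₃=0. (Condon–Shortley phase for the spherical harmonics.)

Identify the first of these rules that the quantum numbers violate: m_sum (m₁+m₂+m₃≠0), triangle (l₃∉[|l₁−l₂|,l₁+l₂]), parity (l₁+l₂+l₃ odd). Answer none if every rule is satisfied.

Σmᵢ = 0  ✓
l₃∈[|l₁−l₂|,l₁+l₂]=[5,9], have l₃=2  ✗
Σlᵢ = 11 ⇒ odd

triangle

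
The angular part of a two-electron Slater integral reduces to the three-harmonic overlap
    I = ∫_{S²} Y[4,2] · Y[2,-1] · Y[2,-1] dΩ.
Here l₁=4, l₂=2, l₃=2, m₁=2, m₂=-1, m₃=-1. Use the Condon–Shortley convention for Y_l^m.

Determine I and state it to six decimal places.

0.254875

Rules hold: Σm=0, L=8 even, 2≤2≤6.
N = 9·5·5 = 225
Δ = 4!·4!·0!/9! = 1/630
Racah Σ t=2..2: t=2:+1/16 = 1/16
⇒ 3j(4 2 2; 0 0 0)² = 2/35, sgn +1
Racah Σ t=1..1: t=1:−1/36 = -1/36
⇒ 3j(4 2 2; 2 -1 -1)² = 4/63, sgn +1
4πI² = N·(3j₀)²·(3jₘ)² = 40/49
I = +1·√(0.816327/4π) = 0.25487487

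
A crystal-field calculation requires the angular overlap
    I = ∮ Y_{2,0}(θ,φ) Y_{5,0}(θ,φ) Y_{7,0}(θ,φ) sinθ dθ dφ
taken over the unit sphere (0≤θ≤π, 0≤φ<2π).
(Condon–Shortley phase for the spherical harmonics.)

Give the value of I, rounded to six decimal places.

0.237977

m-sum 0 ✓  L=14 even ✓  3≤7≤7 ✓
Π(2lᵢ+1) = 5×11×15 = 825
triangle coeff Δ(2,5,7) = 1/15015
Σ_t [0,0]: t=0:+1/57600 = 1/57600
(3j)²=21/715 [(2 5 7; 0 0 0)], sign=-1
(m-triple is (0,0,0) — same symbol as above.)
⇒ 4πI² = 1323/1859
I = (+1)√(1323/1859/(4π)) = 0.23797717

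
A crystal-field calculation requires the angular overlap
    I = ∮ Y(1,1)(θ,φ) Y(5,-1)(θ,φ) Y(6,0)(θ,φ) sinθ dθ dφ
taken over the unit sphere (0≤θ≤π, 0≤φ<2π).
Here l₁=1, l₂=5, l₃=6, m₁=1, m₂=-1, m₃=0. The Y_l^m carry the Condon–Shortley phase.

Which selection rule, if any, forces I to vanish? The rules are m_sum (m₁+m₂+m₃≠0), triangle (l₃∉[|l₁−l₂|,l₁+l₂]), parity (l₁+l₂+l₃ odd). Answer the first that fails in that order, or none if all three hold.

m₁+m₂+m₃ = 1 − 1 + 0 = 0  ✓
triangle: |1−5|=4 ≤ l₃=6 ≤ 1+5=6  ✓
parity: l₁+l₂+l₃ = 12 is even  ✓

none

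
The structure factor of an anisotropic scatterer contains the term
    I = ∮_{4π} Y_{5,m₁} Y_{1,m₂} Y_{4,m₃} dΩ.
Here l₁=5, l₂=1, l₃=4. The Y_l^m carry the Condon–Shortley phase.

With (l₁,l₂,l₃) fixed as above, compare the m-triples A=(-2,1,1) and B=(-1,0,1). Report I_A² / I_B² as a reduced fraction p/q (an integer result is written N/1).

7/8

Same 5,1,4: normalisation and zero-m 3j drop out of the ratio.
A: Δ: 2! 8! 0! / 11! → 1/495; sum: t=2:+1/1440 = 1/1440; 3j²(5 1 4; -2 1 1) = Δ·Π!·Σ² = 7/165  (sign -1)
B: Δ: 2! 8! 0! / 11! → 1/495; sum: t=1:−1/720 = -1/720; 3j²(5 1 4; -1 0 1) = Δ·Π!·Σ² = 8/165  (sign +1)
I_A²/I_B² = (7/165)/(8/165) = 7/8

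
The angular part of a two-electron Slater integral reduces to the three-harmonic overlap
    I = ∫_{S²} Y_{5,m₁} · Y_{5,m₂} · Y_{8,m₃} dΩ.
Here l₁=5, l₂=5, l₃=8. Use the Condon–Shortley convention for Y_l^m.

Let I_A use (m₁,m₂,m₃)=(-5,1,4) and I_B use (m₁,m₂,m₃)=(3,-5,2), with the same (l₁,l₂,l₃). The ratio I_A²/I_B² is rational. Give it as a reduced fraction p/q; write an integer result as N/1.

165/28

l's match ⇒ only the (l;m) 3-j factors differ between A and B.
A: triangle coeff Δ(5,5,8) = 1/37413090; Σ_t [2,2]: t=2:+1/46448640 = 1/46448640; (3j)²=75/8398 [(5 5 8; -5 1 4)], sign=+1
B: triangle coeff Δ(5,5,8) = 1/37413090; Σ_t [0,0]: t=0:+1/116121600 = 1/116121600; (3j)²=70/46189 [(5 5 8; 3 -5 2)], sign=+1
I_A²/I_B² = (75/8398)/(70/46189) = 165/28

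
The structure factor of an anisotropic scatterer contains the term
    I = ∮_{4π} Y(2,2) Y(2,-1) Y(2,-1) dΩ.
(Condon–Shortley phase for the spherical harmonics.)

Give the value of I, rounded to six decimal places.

m-sum 0 ✓  L=6 even ✓  0≤2≤4 ✓
Π(2lᵢ+1) = 5×5×5 = 125
triangle coeff Δ(2,2,2) = 1/630
Σ_t [0,2]: t=0:+1/8 t=1:−1/1 t=2:+1/8 = -3/4
(3j)²=2/35 [(2 2 2; 0 0 0)], sign=-1
Σ_t [0,0]: t=0:+1/4 = 1/4
(3j)²=3/35 [(2 2 2; 2 -1 -1)], sign=-1
⇒ 4πI² = 30/49
I = (+1)√(30/49/(4π)) = 0.22072812

0.220728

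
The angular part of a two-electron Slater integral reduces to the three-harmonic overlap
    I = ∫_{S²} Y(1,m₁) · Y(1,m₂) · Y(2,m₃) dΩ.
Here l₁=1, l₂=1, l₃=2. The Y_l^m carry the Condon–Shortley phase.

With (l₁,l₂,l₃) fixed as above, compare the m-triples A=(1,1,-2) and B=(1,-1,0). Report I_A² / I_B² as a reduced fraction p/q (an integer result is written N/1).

6/1

Same 1,1,2: normalisation and zero-m 3j drop out of the ratio.
A: Δ: 0! 2! 2! / 5! → 1/30; sum: t=0:+1/4 = 1/4; 3j²(1 1 2; 1 1 -2) = Δ·Π!·Σ² = 1/5  (sign +1)
B: Δ: 0! 2! 2! / 5! → 1/30; sum: t=0:+1/4 = 1/4; 3j²(1 1 2; 1 -1 0) = Δ·Π!·Σ² = 1/30  (sign +1)
I_A²/I_B² = (1/5)/(1/30) = 6/1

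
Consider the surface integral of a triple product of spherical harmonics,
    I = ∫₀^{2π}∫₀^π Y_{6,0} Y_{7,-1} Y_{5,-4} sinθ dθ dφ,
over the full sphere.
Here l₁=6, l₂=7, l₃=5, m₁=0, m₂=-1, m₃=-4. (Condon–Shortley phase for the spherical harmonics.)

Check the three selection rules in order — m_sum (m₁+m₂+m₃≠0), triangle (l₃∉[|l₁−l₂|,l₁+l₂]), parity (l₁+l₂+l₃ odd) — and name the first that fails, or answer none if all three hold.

m₁+m₂+m₃ = 0 − 1 − 4 = -5  ✗
triangle: |6−7|=1 ≤ l₃=5 ≤ 6+7=13
parity: l₁+l₂+l₃ = 18 is even

m_sum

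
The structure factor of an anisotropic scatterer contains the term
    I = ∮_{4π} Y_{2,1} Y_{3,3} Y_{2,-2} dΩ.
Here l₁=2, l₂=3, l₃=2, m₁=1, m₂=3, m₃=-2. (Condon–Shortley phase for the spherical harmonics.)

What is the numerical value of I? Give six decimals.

m-sum = 1 + 3 − 2 = 2 ≠ 0 ⇒ I = 0

0.000000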